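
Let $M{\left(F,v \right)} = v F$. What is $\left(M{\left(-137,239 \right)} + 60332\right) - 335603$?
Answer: $-308014$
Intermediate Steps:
$M{\left(F,v \right)} = F v$
$\left(M{\left(-137,239 \right)} + 60332\right) - 335603 = \left(\left(-137\right) 239 + 60332\right) - 335603 = \left(-32743 + 60332\right) - 335603 = 27589 - 335603 = -308014$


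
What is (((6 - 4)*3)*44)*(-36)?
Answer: -9504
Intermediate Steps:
(((6 - 4)*3)*44)*(-36) = ((2*3)*44)*(-36) = (6*44)*(-36) = 264*(-36) = -9504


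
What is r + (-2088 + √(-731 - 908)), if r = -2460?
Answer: -4548 + I*√1639 ≈ -4548.0 + 40.485*I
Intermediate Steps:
r + (-2088 + √(-731 - 908)) = -2460 + (-2088 + √(-731 - 908)) = -2460 + (-2088 + √(-1639)) = -2460 + (-2088 + I*√1639) = -4548 + I*√1639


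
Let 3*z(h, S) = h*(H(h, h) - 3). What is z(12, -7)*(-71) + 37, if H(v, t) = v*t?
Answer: -40007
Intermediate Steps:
H(v, t) = t*v
z(h, S) = h*(-3 + h**2)/3 (z(h, S) = (h*(h*h - 3))/3 = (h*(h**2 - 3))/3 = (h*(-3 + h**2))/3 = h*(-3 + h**2)/3)
z(12, -7)*(-71) + 37 = (-1*12 + (1/3)*12**3)*(-71) + 37 = (-12 + (1/3)*1728)*(-71) + 37 = (-12 + 576)*(-71) + 37 = 564*(-71) + 37 = -40044 + 37 = -40007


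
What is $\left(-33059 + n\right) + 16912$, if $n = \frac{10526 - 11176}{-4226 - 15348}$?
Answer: $- \frac{158030364}{9787} \approx -16147.0$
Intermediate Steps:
$n = \frac{325}{9787}$ ($n = - \frac{650}{-19574} = \left(-650\right) \left(- \frac{1}{19574}\right) = \frac{325}{9787} \approx 0.033207$)
$\left(-33059 + n\right) + 16912 = \left(-33059 + \frac{325}{9787}\right) + 16912 = - \frac{323548108}{9787} + 16912 = - \frac{158030364}{9787}$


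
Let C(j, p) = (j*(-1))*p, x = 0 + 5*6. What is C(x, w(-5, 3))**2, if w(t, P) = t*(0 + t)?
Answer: 562500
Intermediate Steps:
w(t, P) = t**2 (w(t, P) = t*t = t**2)
x = 30 (x = 0 + 30 = 30)
C(j, p) = -j*p (C(j, p) = (-j)*p = -j*p)
C(x, w(-5, 3))**2 = (-1*30*(-5)**2)**2 = (-1*30*25)**2 = (-750)**2 = 562500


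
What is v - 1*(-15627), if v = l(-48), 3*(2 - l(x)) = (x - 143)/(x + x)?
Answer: 4500961/288 ≈ 15628.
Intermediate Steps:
l(x) = 2 - (-143 + x)/(6*x) (l(x) = 2 - (x - 143)/(3*(x + x)) = 2 - (-143 + x)/(3*(2*x)) = 2 - (-143 + x)*1/(2*x)/3 = 2 - (-143 + x)/(6*x))
v = 385/288 (v = (11/6)*(13 - 48)/(-48) = (11/6)*(-1/48)*(-35) = 385/288 ≈ 1.3368)
v - 1*(-15627) = 385/288 - 1*(-15627) = 385/288 + 15627 = 4500961/288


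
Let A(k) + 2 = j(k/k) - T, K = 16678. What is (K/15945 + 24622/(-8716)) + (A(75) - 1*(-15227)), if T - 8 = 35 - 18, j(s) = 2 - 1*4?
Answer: 1055959719209/69488310 ≈ 15196.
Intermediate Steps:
j(s) = -2 (j(s) = 2 - 4 = -2)
T = 25 (T = 8 + (35 - 18) = 8 + 17 = 25)
A(k) = -29 (A(k) = -2 + (-2 - 1*25) = -2 + (-2 - 25) = -2 - 27 = -29)
(K/15945 + 24622/(-8716)) + (A(75) - 1*(-15227)) = (16678/15945 + 24622/(-8716)) + (-29 - 1*(-15227)) = (16678*(1/15945) + 24622*(-1/8716)) + (-29 + 15227) = (16678/15945 - 12311/4358) + 15198 = -123616171/69488310 + 15198 = 1055959719209/69488310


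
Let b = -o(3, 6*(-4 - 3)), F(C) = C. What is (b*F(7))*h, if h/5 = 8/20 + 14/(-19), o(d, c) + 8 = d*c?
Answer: -30016/19 ≈ -1579.8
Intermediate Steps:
o(d, c) = -8 + c*d (o(d, c) = -8 + d*c = -8 + c*d)
b = 134 (b = -(-8 + (6*(-4 - 3))*3) = -(-8 + (6*(-7))*3) = -(-8 - 42*3) = -(-8 - 126) = -1*(-134) = 134)
h = -32/19 (h = 5*(8/20 + 14/(-19)) = 5*(8*(1/20) + 14*(-1/19)) = 5*(⅖ - 14/19) = 5*(-32/95) = -32/19 ≈ -1.6842)
(b*F(7))*h = (134*7)*(-32/19) = 938*(-32/19) = -30016/19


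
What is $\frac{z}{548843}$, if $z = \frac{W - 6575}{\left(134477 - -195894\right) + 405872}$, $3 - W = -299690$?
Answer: $\frac{293118}{404081816849} \approx 7.2539 \cdot 10^{-7}$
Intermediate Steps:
$W = 299693$ ($W = 3 - -299690 = 3 + 299690 = 299693$)
$z = \frac{293118}{736243}$ ($z = \frac{299693 - 6575}{\left(134477 - -195894\right) + 405872} = \frac{293118}{\left(134477 + 195894\right) + 405872} = \frac{293118}{330371 + 405872} = \frac{293118}{736243} \approx 0.39813$)
$\frac{z}{548843} = \frac{293118}{736243 \cdot 548843} = \frac{293118}{736243} \cdot \frac{1}{548843} = \frac{293118}{404081816849}$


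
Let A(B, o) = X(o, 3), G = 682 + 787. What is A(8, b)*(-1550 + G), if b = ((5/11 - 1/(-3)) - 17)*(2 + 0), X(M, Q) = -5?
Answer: 405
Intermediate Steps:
G = 1469
b = -1070/33 (b = ((5*(1/11) - 1*(-⅓)) - 17)*2 = ((5/11 + ⅓) - 17)*2 = (26/33 - 17)*2 = -535/33*2 = -1070/33 ≈ -32.424)
A(B, o) = -5
A(8, b)*(-1550 + G) = -5*(-1550 + 1469) = -5*(-81) = 405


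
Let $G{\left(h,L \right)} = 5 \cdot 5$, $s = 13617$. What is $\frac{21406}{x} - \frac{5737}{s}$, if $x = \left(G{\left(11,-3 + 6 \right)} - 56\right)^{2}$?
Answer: $\frac{285972245}{13085937} \approx 21.853$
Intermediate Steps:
$G{\left(h,L \right)} = 25$
$x = 961$ ($x = \left(25 - 56\right)^{2} = \left(-31\right)^{2} = 961$)
$\frac{21406}{x} - \frac{5737}{s} = \frac{21406}{961} - \frac{5737}{13617} = \frac{285972245}{13085937}$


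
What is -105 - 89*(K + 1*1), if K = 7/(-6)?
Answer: -541/6 ≈ -90.167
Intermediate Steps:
K = -7/6 (K = 7*(-⅙) = -7/6 ≈ -1.1667)
-105 - 89*(K + 1*1) = -105 - 89*(-7/6 + 1*1) = -105 - 89*(-7/6 + 1) = -105 - (-89)/6 = -105 - 89*(-⅙) = -105 + 89/6 = -541/6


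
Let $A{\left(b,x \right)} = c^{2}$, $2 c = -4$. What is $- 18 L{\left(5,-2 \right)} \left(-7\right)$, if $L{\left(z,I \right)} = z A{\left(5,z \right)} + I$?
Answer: $2268$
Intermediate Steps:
$c = -2$ ($c = \frac{1}{2} \left(-4\right) = -2$)
$A{\left(b,x \right)} = 4$ ($A{\left(b,x \right)} = \left(-2\right)^{2} = 4$)
$L{\left(z,I \right)} = I + 4 z$ ($L{\left(z,I \right)} = z 4 + I = 4 z + I = I + 4 z$)
$- 18 L{\left(5,-2 \right)} \left(-7\right) = - 18 \left(-2 + 4 \cdot 5\right) \left(-7\right) = - 18 \left(-2 + 20\right) \left(-7\right) = \left(-18\right) 18 \left(-7\right) = \left(-324\right) \left(-7\right) = 2268$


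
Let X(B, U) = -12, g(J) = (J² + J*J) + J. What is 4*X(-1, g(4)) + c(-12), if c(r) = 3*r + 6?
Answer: -78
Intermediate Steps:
g(J) = J + 2*J² (g(J) = (J² + J²) + J = 2*J² + J = J + 2*J²)
c(r) = 6 + 3*r
4*X(-1, g(4)) + c(-12) = 4*(-12) + (6 + 3*(-12)) = -48 + (6 - 36) = -48 - 30 = -78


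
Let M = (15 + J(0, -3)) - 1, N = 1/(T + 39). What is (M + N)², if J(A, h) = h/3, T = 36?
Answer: 952576/5625 ≈ 169.35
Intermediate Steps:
N = 1/75 (N = 1/(36 + 39) = 1/75 ≈ 0.013333)
J(A, h) = h/3 (J(A, h) = h*(⅓) = h/3)
M = 13 (M = (15 + (⅓)*(-3)) - 1 = (15 - 1) - 1 = 14 - 1 = 13)
(M + N)² = (13 + 1/75)² = (976/75)² = 952576/5625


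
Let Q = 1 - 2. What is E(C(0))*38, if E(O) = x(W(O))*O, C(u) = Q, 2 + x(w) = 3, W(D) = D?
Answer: -38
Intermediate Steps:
Q = -1
x(w) = 1 (x(w) = -2 + 3 = 1)
C(u) = -1
E(O) = O (E(O) = 1*O = O)
E(C(0))*38 = -1*38 = -38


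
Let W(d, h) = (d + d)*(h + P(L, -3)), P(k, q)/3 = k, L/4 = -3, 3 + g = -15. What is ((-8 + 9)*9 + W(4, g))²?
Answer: 178929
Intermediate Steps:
g = -18 (g = -3 - 15 = -18)
L = -12 (L = 4*(-3) = -12)
P(k, q) = 3*k
W(d, h) = 2*d*(-36 + h) (W(d, h) = (d + d)*(h + 3*(-12)) = (2*d)*(h - 36) = (2*d)*(-36 + h) = 2*d*(-36 + h))
((-8 + 9)*9 + W(4, g))² = ((-8 + 9)*9 + 2*4*(-36 - 18))² = (1*9 + 2*4*(-54))² = (9 - 432)² = (-423)² = 178929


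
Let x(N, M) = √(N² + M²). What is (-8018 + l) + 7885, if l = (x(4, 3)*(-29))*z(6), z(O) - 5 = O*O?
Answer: -6078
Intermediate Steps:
x(N, M) = √(M² + N²)
z(O) = 5 + O² (z(O) = 5 + O*O = 5 + O²)
l = -5945 (l = (√(3² + 4²)*(-29))*(5 + 6²) = (√(9 + 16)*(-29))*(5 + 36) = (√25*(-29))*41 = (5*(-29))*41 = -145*41 = -5945)
(-8018 + l) + 7885 = (-8018 - 5945) + 7885 = -13963 + 7885 = -6078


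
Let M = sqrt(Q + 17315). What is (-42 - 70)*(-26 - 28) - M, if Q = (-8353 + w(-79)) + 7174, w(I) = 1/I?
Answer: 6048 - sqrt(100704697)/79 ≈ 5921.0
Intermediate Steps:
Q = -93142/79 (Q = (-8353 + 1/(-79)) + 7174 = (-8353 - 1/79) + 7174 = -659888/79 + 7174 = -93142/79 ≈ -1179.0)
M = sqrt(100704697)/79 (M = sqrt(-93142/79 + 17315) = sqrt(1274743/79) = sqrt(100704697)/79 ≈ 127.03)
(-42 - 70)*(-26 - 28) - M = (-42 - 70)*(-26 - 28) - sqrt(100704697)/79 = -112*(-54) - sqrt(100704697)/79 = 6048 - sqrt(100704697)/79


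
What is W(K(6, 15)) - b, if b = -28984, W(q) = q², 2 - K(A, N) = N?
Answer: 29153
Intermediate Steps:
K(A, N) = 2 - N
W(K(6, 15)) - b = (2 - 1*15)² - 1*(-28984) = (2 - 15)² + 28984 = (-13)² + 28984 = 169 + 28984 = 29153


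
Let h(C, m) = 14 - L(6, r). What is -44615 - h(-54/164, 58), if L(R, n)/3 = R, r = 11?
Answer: -44611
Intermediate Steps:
L(R, n) = 3*R
h(C, m) = -4 (h(C, m) = 14 - 3*6 = 14 - 1*18 = 14 - 18 = -4)
-44615 - h(-54/164, 58) = -44615 - 1*(-4) = -44615 + 4 = -44611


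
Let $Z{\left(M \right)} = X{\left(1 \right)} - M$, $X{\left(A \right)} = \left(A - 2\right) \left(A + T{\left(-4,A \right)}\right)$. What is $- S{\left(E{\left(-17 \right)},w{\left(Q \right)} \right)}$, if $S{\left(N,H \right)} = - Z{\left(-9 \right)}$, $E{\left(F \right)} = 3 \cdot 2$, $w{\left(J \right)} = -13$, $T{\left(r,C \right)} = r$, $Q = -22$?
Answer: $12$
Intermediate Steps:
$X{\left(A \right)} = \left(-4 + A\right) \left(-2 + A\right)$ ($X{\left(A \right)} = \left(A - 2\right) \left(A - 4\right) = \left(-2 + A\right) \left(-4 + A\right) = \left(-4 + A\right) \left(-2 + A\right)$)
$E{\left(F \right)} = 6$
$Z{\left(M \right)} = 3 - M$ ($Z{\left(M \right)} = \left(8 + 1^{2} - 6\right) - M = \left(8 + 1 - 6\right) - M = 3 - M$)
$S{\left(N,H \right)} = -12$ ($S{\left(N,H \right)} = - (3 - -9) = - (3 + 9) = \left(-1\right) 12 = -12$)
$- S{\left(E{\left(-17 \right)},w{\left(Q \right)} \right)} = \left(-1\right) \left(-12\right) = 12$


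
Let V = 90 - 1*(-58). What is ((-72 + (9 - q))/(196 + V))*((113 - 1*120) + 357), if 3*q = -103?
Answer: -175/6 ≈ -29.167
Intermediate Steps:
q = -103/3 (q = (⅓)*(-103) = -103/3 ≈ -34.333)
V = 148 (V = 90 + 58 = 148)
((-72 + (9 - q))/(196 + V))*((113 - 1*120) + 357) = ((-72 + (9 - 1*(-103/3)))/(196 + 148))*((113 - 1*120) + 357) = ((-72 + (9 + 103/3))/344)*((113 - 120) + 357) = ((-72 + 130/3)*(1/344))*(-7 + 357) = -86/3*1/344*350 = -1/12*350 = -175/6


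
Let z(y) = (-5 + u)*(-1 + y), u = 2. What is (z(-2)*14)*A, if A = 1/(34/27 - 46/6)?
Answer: -3402/173 ≈ -19.665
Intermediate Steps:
z(y) = 3 - 3*y (z(y) = (-5 + 2)*(-1 + y) = -3*(-1 + y) = 3 - 3*y)
A = -27/173 (A = 1/(34*(1/27) - 46*⅙) = 1/(34/27 - 23/3) = 1/(-173/27) = -27/173 ≈ -0.15607)
(z(-2)*14)*A = ((3 - 3*(-2))*14)*(-27/173) = ((3 + 6)*14)*(-27/173) = (9*14)*(-27/173) = 126*(-27/173) = -3402/173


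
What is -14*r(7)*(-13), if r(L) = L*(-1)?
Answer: -1274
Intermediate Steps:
r(L) = -L
-14*r(7)*(-13) = -(-14)*7*(-13) = -14*(-7)*(-13) = 98*(-13) = -1274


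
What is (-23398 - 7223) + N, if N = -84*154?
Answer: -43557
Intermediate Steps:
N = -12936
(-23398 - 7223) + N = (-23398 - 7223) - 12936 = -30621 - 12936 = -43557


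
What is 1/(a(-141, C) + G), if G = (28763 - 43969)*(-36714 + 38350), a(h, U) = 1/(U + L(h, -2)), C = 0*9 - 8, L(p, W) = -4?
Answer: -12/298524193 ≈ -4.0198e-8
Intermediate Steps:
C = -8 (C = 0 - 8 = -8)
a(h, U) = 1/(-4 + U) (a(h, U) = 1/(U - 4) = 1/(-4 + U))
G = -24877016 (G = -15206*1636 = -24877016)
1/(a(-141, C) + G) = 1/(1/(-4 - 8) - 24877016) = 1/(1/(-12) - 24877016) = 1/(-1/12 - 24877016) = 1/(-298524193/12) = -12/298524193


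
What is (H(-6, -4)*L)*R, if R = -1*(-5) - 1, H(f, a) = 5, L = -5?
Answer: -100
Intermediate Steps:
R = 4 (R = 5 - 1 = 4)
(H(-6, -4)*L)*R = (5*(-5))*4 = -25*4 = -100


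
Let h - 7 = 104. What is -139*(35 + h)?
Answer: -20294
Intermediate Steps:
h = 111 (h = 7 + 104 = 111)
-139*(35 + h) = -139*(35 + 111) = -139*146 = -20294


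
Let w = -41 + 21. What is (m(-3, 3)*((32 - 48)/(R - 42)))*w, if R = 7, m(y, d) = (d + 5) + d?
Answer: -704/7 ≈ -100.57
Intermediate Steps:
w = -20
m(y, d) = 5 + 2*d (m(y, d) = (5 + d) + d = 5 + 2*d)
(m(-3, 3)*((32 - 48)/(R - 42)))*w = ((5 + 2*3)*((32 - 48)/(7 - 42)))*(-20) = ((5 + 6)*(-16/(-35)))*(-20) = (11*(-16*(-1/35)))*(-20) = (11*(16/35))*(-20) = (176/35)*(-20) = -704/7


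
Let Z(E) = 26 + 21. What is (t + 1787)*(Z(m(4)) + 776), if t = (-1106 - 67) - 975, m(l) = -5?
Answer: -297103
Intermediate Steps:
Z(E) = 47
t = -2148 (t = -1173 - 975 = -2148)
(t + 1787)*(Z(m(4)) + 776) = (-2148 + 1787)*(47 + 776) = -361*823 = -297103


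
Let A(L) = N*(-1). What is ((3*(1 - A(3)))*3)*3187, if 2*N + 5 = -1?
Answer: -57366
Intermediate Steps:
N = -3 (N = -5/2 + (½)*(-1) = -5/2 - ½ = -3)
A(L) = 3 (A(L) = -3*(-1) = 3)
((3*(1 - A(3)))*3)*3187 = ((3*(1 - 1*3))*3)*3187 = ((3*(1 - 3))*3)*3187 = ((3*(-2))*3)*3187 = -6*3*3187 = -18*3187 = -57366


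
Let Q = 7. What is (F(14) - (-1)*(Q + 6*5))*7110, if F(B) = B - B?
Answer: 263070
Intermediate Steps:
F(B) = 0
(F(14) - (-1)*(Q + 6*5))*7110 = (0 - (-1)*(7 + 6*5))*7110 = (0 - (-1)*(7 + 30))*7110 = (0 - (-1)*37)*7110 = (0 - 1*(-37))*7110 = (0 + 37)*7110 = 37*7110 = 263070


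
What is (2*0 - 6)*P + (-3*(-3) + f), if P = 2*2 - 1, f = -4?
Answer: -13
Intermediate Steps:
P = 3 (P = 4 - 1 = 3)
(2*0 - 6)*P + (-3*(-3) + f) = (2*0 - 6)*3 + (-3*(-3) - 4) = (0 - 6)*3 + (9 - 4) = -6*3 + 5 = -18 + 5 = -13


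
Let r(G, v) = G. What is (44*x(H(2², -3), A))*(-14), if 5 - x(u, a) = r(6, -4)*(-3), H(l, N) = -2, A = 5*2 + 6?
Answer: -14168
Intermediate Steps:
A = 16 (A = 10 + 6 = 16)
x(u, a) = 23 (x(u, a) = 5 - 6*(-3) = 5 - 1*(-18) = 5 + 18 = 23)
(44*x(H(2², -3), A))*(-14) = (44*23)*(-14) = 1012*(-14) = -14168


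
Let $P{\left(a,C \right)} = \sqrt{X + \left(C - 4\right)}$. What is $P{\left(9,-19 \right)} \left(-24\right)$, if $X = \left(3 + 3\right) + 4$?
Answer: $- 24 i \sqrt{13} \approx - 86.533 i$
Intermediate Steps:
$X = 10$ ($X = 6 + 4 = 10$)
$P{\left(a,C \right)} = \sqrt{6 + C}$ ($P{\left(a,C \right)} = \sqrt{10 + \left(C - 4\right)} = \sqrt{10 + \left(-4 + C\right)} = \sqrt{6 + C}$)
$P{\left(9,-19 \right)} \left(-24\right) = \sqrt{6 - 19} \left(-24\right) = \sqrt{-13} \left(-24\right) = i \sqrt{13} \left(-24\right) = - 24 i \sqrt{13}$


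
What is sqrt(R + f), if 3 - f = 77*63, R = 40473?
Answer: 25*sqrt(57) ≈ 188.75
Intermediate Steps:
f = -4848 (f = 3 - 77*63 = 3 - 1*4851 = 3 - 4851 = -4848)
sqrt(R + f) = sqrt(40473 - 4848) = sqrt(35625) = 25*sqrt(57)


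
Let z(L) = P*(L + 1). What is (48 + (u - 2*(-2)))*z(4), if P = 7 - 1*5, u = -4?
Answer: 480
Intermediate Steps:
P = 2 (P = 7 - 5 = 2)
z(L) = 2 + 2*L (z(L) = 2*(L + 1) = 2*(1 + L) = 2 + 2*L)
(48 + (u - 2*(-2)))*z(4) = (48 + (-4 - 2*(-2)))*(2 + 2*4) = (48 + (-4 + 4))*(2 + 8) = (48 + 0)*10 = 48*10 = 480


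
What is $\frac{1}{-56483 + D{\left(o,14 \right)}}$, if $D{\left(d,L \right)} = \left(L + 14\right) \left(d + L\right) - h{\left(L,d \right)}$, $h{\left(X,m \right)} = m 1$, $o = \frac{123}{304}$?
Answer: $- \frac{304}{17048343} \approx -1.7832 \cdot 10^{-5}$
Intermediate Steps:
$o = \frac{123}{304}$ ($o = 123 \cdot \frac{1}{304} = \frac{123}{304} \approx 0.40461$)
$h{\left(X,m \right)} = m$
$D{\left(d,L \right)} = - d + \left(14 + L\right) \left(L + d\right)$ ($D{\left(d,L \right)} = \left(L + 14\right) \left(d + L\right) - d = \left(14 + L\right) \left(L + d\right) - d = - d + \left(14 + L\right) \left(L + d\right)$)
$\frac{1}{-56483 + D{\left(o,14 \right)}} = \frac{1}{-56483 + \left(14^{2} + 13 \cdot \frac{123}{304} + 14 \cdot 14 + 14 \cdot \frac{123}{304}\right)} = \frac{1}{-56483 + \left(196 + \frac{1599}{304} + 196 + \frac{861}{152}\right)} = \frac{1}{-56483 + \frac{122489}{304}} = \frac{1}{- \frac{17048343}{304}} = - \frac{304}{17048343}$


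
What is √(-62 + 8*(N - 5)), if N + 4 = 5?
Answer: I*√94 ≈ 9.6954*I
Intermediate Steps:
N = 1 (N = -4 + 5 = 1)
√(-62 + 8*(N - 5)) = √(-62 + 8*(1 - 5)) = √(-62 + 8*(-4)) = √(-62 - 32) = √(-94) = I*√94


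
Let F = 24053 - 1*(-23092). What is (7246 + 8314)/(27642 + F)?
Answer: 15560/74787 ≈ 0.20806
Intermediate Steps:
F = 47145 (F = 24053 + 23092 = 47145)
(7246 + 8314)/(27642 + F) = (7246 + 8314)/(27642 + 47145) = 15560/74787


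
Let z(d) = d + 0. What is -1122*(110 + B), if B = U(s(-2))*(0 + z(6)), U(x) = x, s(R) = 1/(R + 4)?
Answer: -126786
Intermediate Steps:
s(R) = 1/(4 + R)
z(d) = d
B = 3 (B = (0 + 6)/(4 - 2) = 6/2 = (1/2)*6 = 3)
-1122*(110 + B) = -1122*(110 + 3) = -1122*113 = -126786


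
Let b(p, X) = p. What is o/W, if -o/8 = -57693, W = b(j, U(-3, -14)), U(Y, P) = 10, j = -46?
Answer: -230772/23 ≈ -10034.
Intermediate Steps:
W = -46
o = 461544 (o = -8*(-57693) = 461544)
o/W = 461544/(-46) = 461544*(-1/46) = -230772/23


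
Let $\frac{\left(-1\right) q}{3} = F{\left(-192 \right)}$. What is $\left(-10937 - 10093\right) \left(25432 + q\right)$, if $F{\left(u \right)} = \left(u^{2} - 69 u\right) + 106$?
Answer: $2633418660$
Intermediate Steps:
$F{\left(u \right)} = 106 + u^{2} - 69 u$
$q = -150654$ ($q = - 3 \left(106 + \left(-192\right)^{2} - -13248\right) = - 3 \left(106 + 36864 + 13248\right) = \left(-3\right) 50218 = -150654$)
$\left(-10937 - 10093\right) \left(25432 + q\right) = \left(-10937 - 10093\right) \left(25432 - 150654\right) = \left(-21030\right) \left(-125222\right) = 2633418660$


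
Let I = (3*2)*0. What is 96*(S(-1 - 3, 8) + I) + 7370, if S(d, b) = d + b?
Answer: 7754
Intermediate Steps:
S(d, b) = b + d
I = 0 (I = 6*0 = 0)
96*(S(-1 - 3, 8) + I) + 7370 = 96*((8 + (-1 - 3)) + 0) + 7370 = 96*((8 - 4) + 0) + 7370 = 96*(4 + 0) + 7370 = 96*4 + 7370 = 384 + 7370 = 7754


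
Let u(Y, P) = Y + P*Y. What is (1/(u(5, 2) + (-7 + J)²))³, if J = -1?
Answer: 1/493039 ≈ 2.0282e-6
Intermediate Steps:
(1/(u(5, 2) + (-7 + J)²))³ = (1/(5*(1 + 2) + (-7 - 1)²))³ = (1/(5*3 + (-8)²))³ = (1/(15 + 64))³ = (1/79)³ = 1/493039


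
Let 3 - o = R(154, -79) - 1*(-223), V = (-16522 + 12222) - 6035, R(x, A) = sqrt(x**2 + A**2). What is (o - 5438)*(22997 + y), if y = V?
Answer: -71641596 - 12662*sqrt(29957) ≈ -7.3833e+7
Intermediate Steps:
R(x, A) = sqrt(A**2 + x**2)
V = -10335 (V = -4300 - 6035 = -10335)
y = -10335
o = -220 - sqrt(29957) (o = 3 - (sqrt((-79)**2 + 154**2) - 1*(-223)) = 3 - (sqrt(6241 + 23716) + 223) = 3 - (sqrt(29957) + 223) = 3 - (223 + sqrt(29957)) = 3 + (-223 - sqrt(29957)) = -220 - sqrt(29957) ≈ -393.08)
(o - 5438)*(22997 + y) = ((-220 - sqrt(29957)) - 5438)*(22997 - 10335) = (-5658 - sqrt(29957))*12662 = -71641596 - 12662*sqrt(29957)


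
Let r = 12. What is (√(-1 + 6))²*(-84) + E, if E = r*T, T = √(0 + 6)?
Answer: -420 + 12*√6 ≈ -390.61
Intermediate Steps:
T = √6 ≈ 2.4495
E = 12*√6 ≈ 29.394
(√(-1 + 6))²*(-84) + E = (√(-1 + 6))²*(-84) + 12*√6 = (√5)²*(-84) + 12*√6 = 5*(-84) + 12*√6 = -420 + 12*√6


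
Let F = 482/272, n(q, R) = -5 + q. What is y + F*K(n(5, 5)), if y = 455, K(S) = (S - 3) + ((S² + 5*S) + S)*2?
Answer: 61157/136 ≈ 449.68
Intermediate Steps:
F = 241/136 (F = 482*(1/272) = 241/136 ≈ 1.7721)
K(S) = -3 + 2*S² + 13*S (K(S) = (-3 + S) + (S² + 6*S)*2 = (-3 + S) + (2*S² + 12*S) = -3 + 2*S² + 13*S)
y + F*K(n(5, 5)) = 455 + 241*(-3 + 2*(-5 + 5)² + 13*(-5 + 5))/136 = 455 + 241*(-3 + 2*0² + 13*0)/136 = 455 + 241*(-3 + 2*0 + 0)/136 = 455 + 241*(-3 + 0 + 0)/136 = 455 + (241/136)*(-3) = 455 - 723/136 = 61157/136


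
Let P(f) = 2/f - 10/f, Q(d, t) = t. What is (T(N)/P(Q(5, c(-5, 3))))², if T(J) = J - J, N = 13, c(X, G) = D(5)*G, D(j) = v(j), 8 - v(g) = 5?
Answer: 0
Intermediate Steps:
v(g) = 3 (v(g) = 8 - 1*5 = 8 - 5 = 3)
D(j) = 3
c(X, G) = 3*G
P(f) = -8/f
T(J) = 0
(T(N)/P(Q(5, c(-5, 3))))² = (0/((-8/(3*3))))² = (0/((-8/9)))² = (0/((-8*⅑)))² = (0/(-8/9))² = (0*(-9/8))² = 0² = 0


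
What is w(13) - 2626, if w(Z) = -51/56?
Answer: -147107/56 ≈ -2626.9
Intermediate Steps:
w(Z) = -51/56 (w(Z) = -51*1/56 = -51/56)
w(13) - 2626 = -51/56 - 2626 = -147107/56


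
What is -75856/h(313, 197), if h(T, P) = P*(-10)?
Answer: 37928/985 ≈ 38.506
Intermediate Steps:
h(T, P) = -10*P
-75856/h(313, 197) = -75856/((-10*197)) = -75856/(-1970) = -75856*(-1/1970) = 37928/985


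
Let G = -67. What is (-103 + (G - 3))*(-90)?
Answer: 15570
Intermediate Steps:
(-103 + (G - 3))*(-90) = (-103 + (-67 - 3))*(-90) = (-103 - 70)*(-90) = -173*(-90) = 15570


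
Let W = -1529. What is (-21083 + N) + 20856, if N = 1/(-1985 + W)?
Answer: -797679/3514 ≈ -227.00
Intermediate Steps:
N = -1/3514 (N = 1/(-1985 - 1529) = 1/(-3514) = -1/3514 ≈ -0.00028458)
(-21083 + N) + 20856 = (-21083 - 1/3514) + 20856 = -74085663/3514 + 20856 = -797679/3514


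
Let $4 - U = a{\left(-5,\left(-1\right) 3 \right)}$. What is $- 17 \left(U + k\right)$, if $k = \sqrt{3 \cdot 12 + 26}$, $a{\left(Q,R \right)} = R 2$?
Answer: $-170 - 17 \sqrt{62} \approx -303.86$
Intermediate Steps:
$a{\left(Q,R \right)} = 2 R$
$k = \sqrt{62}$ ($k = \sqrt{36 + 26} = \sqrt{62} \approx 7.874$)
$U = 10$ ($U = 4 - 2 \left(\left(-1\right) 3\right) = 4 - 2 \left(-3\right) = 4 - -6 = 4 + 6 = 10$)
$- 17 \left(U + k\right) = - 17 \left(10 + \sqrt{62}\right) = -170 - 17 \sqrt{62}$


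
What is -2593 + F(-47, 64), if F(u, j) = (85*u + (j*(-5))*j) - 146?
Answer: -27214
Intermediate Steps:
F(u, j) = -146 - 5*j² + 85*u (F(u, j) = (85*u + (-5*j)*j) - 146 = (85*u - 5*j²) - 146 = (-5*j² + 85*u) - 146 = -146 - 5*j² + 85*u)
-2593 + F(-47, 64) = -2593 + (-146 - 5*64² + 85*(-47)) = -2593 + (-146 - 5*4096 - 3995) = -2593 + (-146 - 20480 - 3995) = -2593 - 24621 = -27214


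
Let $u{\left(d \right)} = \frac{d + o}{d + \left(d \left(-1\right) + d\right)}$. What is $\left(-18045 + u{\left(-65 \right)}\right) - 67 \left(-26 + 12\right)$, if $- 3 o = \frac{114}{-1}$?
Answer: $- \frac{1111928}{65} \approx -17107.0$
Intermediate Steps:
$o = 38$ ($o = - \frac{114 \frac{1}{-1}}{3} = - \frac{114 \left(-1\right)}{3} = \left(- \frac{1}{3}\right) \left(-114\right) = 38$)
$u{\left(d \right)} = \frac{38 + d}{d}$ ($u{\left(d \right)} = \frac{d + 38}{d + \left(d \left(-1\right) + d\right)} = \frac{38 + d}{d + \left(- d + d\right)} = \frac{38 + d}{d + 0} = \frac{38 + d}{d}$)
$\left(-18045 + u{\left(-65 \right)}\right) - 67 \left(-26 + 12\right) = \left(-18045 + \frac{38 - 65}{-65}\right) - 67 \left(-26 + 12\right) = \left(-18045 - - \frac{27}{65}\right) - -938 = \left(-18045 + \frac{27}{65}\right) + 938 = - \frac{1172898}{65} + 938 = - \frac{1111928}{65}$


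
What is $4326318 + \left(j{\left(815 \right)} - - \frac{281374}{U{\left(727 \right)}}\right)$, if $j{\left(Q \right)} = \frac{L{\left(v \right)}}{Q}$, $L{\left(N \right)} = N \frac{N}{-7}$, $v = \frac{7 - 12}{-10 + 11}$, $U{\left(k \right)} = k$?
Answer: $\frac{3589032109325}{829507} \approx 4.3267 \cdot 10^{6}$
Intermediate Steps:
$v = -5$ ($v = - \frac{5}{1} = \left(-5\right) 1 = -5$)
$L{\left(N \right)} = - \frac{N^{2}}{7}$ ($L{\left(N \right)} = N N \left(- \frac{1}{7}\right) = N \left(- \frac{N}{7}\right) = - \frac{N^{2}}{7}$)
$j{\left(Q \right)} = - \frac{25}{7 Q}$ ($j{\left(Q \right)} = \frac{\left(- \frac{1}{7}\right) \left(-5\right)^{2}}{Q} = \frac{\left(- \frac{1}{7}\right) 25}{Q} = - \frac{25}{7 Q}$)
$4326318 + \left(j{\left(815 \right)} - - \frac{281374}{U{\left(727 \right)}}\right) = 4326318 - \left(- \frac{281374}{727} + \frac{5}{1141}\right) = 4326318 - \left(\frac{5}{1141} - \frac{281374}{727}\right) = 4326318 - - \frac{321044099}{829507} = 4326318 + \left(- \frac{5}{1141} + \frac{281374}{727}\right) = 4326318 + \frac{321044099}{829507} = \frac{3589032109325}{829507}$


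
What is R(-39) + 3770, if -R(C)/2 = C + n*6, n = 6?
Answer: 3776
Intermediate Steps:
R(C) = -72 - 2*C (R(C) = -2*(C + 6*6) = -2*(C + 36) = -2*(36 + C) = -72 - 2*C)
R(-39) + 3770 = (-72 - 2*(-39)) + 3770 = (-72 + 78) + 3770 = 6 + 3770 = 3776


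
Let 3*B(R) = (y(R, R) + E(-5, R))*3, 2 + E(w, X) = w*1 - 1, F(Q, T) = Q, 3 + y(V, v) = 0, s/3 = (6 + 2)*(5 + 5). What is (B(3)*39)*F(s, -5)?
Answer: -102960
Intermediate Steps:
s = 240 (s = 3*((6 + 2)*(5 + 5)) = 3*(8*10) = 3*80 = 240)
y(V, v) = -3 (y(V, v) = -3 + 0 = -3)
E(w, X) = -3 + w (E(w, X) = -2 + (w*1 - 1) = -2 + (w - 1) = -2 + (-1 + w) = -3 + w)
B(R) = -11 (B(R) = ((-3 + (-3 - 5))*3)/3 = ((-3 - 8)*3)/3 = (-11*3)/3 = (⅓)*(-33) = -11)
(B(3)*39)*F(s, -5) = -11*39*240 = -429*240 = -102960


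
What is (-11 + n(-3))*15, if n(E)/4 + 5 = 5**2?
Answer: 1035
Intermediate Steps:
n(E) = 80 (n(E) = -20 + 4*5**2 = -20 + 4*25 = -20 + 100 = 80)
(-11 + n(-3))*15 = (-11 + 80)*15 = 69*15 = 1035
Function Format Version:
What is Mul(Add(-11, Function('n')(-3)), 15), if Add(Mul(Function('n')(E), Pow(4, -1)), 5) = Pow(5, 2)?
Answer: 1035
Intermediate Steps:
Function('n')(E) = 80 (Function('n')(E) = Add(-20, Mul(4, Pow(5, 2))) = Add(-20, Mul(4, 25)) = Add(-20, 100) = 80)
Mul(Add(-11, Function('n')(-3)), 15) = Mul(Add(-11, 80), 15) = Mul(69, 15) = 1035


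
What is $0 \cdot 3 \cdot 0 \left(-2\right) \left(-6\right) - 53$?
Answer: $-53$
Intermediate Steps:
$0 \cdot 3 \cdot 0 \left(-2\right) \left(-6\right) - 53 = 0 \cdot 0 \left(-6\right) - 53 = 0 \left(-6\right) - 53 = 0 - 53 = -53$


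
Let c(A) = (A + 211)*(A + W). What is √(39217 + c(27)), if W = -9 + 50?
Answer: √55401 ≈ 235.37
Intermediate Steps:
W = 41
c(A) = (41 + A)*(211 + A) (c(A) = (A + 211)*(A + 41) = (211 + A)*(41 + A) = (41 + A)*(211 + A))
√(39217 + c(27)) = √(39217 + (8651 + 27² + 252*27)) = √(39217 + (8651 + 729 + 6804)) = √(39217 + 16184) = √55401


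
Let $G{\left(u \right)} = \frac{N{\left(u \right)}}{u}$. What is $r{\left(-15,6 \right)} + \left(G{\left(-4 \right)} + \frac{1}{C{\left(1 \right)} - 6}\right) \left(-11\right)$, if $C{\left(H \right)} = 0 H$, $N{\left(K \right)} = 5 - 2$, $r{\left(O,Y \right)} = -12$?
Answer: $- \frac{23}{12} \approx -1.9167$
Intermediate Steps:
$N{\left(K \right)} = 3$
$C{\left(H \right)} = 0$
$G{\left(u \right)} = \frac{3}{u}$
$r{\left(-15,6 \right)} + \left(G{\left(-4 \right)} + \frac{1}{C{\left(1 \right)} - 6}\right) \left(-11\right) = -12 + \left(\frac{3}{-4} + \frac{1}{0 - 6}\right) \left(-11\right) = -12 + \left(3 \left(- \frac{1}{4}\right) + \frac{1}{-6}\right) \left(-11\right) = -12 + \left(- \frac{3}{4} - \frac{1}{6}\right) \left(-11\right) = -12 - - \frac{121}{12} = -12 + \frac{121}{12} = - \frac{23}{12}$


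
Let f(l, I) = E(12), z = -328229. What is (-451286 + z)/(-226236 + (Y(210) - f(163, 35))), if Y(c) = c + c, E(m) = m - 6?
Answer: 779515/225822 ≈ 3.4519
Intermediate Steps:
E(m) = -6 + m
f(l, I) = 6 (f(l, I) = -6 + 12 = 6)
Y(c) = 2*c
(-451286 + z)/(-226236 + (Y(210) - f(163, 35))) = (-451286 - 328229)/(-226236 + (2*210 - 1*6)) = -779515/(-226236 + (420 - 6)) = -779515/(-226236 + 414) = -779515/(-225822) = -779515*(-1/225822) = 779515/225822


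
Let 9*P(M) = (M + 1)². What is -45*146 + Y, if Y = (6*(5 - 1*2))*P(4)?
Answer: -6520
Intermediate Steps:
P(M) = (1 + M)²/9 (P(M) = (M + 1)²/9 = (1 + M)²/9)
Y = 50 (Y = (6*(5 - 1*2))*((1 + 4)²/9) = (6*(5 - 2))*((⅑)*5²) = (6*3)*((⅑)*25) = 18*(25/9) = 50)
-45*146 + Y = -45*146 + 50 = -6570 + 50 = -6520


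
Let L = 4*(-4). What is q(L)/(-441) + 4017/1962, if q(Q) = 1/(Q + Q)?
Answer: 3149437/1538208 ≈ 2.0475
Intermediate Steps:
L = -16
q(Q) = 1/(2*Q)
q(L)/(-441) + 4017/1962 = ((½)/(-16))/(-441) + 4017/1962 = ((½)*(-1/16))*(-1/441) + 4017*(1/1962) = -1/32*(-1/441) + 1339/654 = 1/14112 + 1339/654 = 3149437/1538208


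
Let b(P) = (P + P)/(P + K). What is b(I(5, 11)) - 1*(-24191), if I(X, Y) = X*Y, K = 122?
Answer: 4281917/177 ≈ 24192.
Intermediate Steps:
b(P) = 2*P/(122 + P) (b(P) = (P + P)/(P + 122) = (2*P)/(122 + P) = 2*P/(122 + P))
b(I(5, 11)) - 1*(-24191) = 2*(5*11)/(122 + 5*11) - 1*(-24191) = 2*55/(122 + 55) + 24191 = 2*55/177 + 24191 = 2*55*(1/177) + 24191 = 110/177 + 24191 = 4281917/177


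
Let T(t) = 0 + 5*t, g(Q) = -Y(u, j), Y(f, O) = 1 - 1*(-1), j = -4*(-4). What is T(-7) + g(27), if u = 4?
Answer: -37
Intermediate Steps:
j = 16
Y(f, O) = 2 (Y(f, O) = 1 + 1 = 2)
g(Q) = -2 (g(Q) = -1*2 = -2)
T(t) = 5*t
T(-7) + g(27) = 5*(-7) - 2 = -35 - 2 = -37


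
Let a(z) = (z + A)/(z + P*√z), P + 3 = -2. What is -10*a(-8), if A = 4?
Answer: -40/33 + 50*I*√2/33 ≈ -1.2121 + 2.1427*I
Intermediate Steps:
P = -5 (P = -3 - 2 = -5)
a(z) = (4 + z)/(z - 5*√z) (a(z) = (z + 4)/(z - 5*√z) = (4 + z)/(z - 5*√z))
-10*a(-8) = -10*(4 - 8)/(-8 - 10*I*√2) = -10*(-4)/(-8 - 10*I*√2) = -(-40)/(-8 - 10*I*√2) = 40/(-8 - 10*I*√2)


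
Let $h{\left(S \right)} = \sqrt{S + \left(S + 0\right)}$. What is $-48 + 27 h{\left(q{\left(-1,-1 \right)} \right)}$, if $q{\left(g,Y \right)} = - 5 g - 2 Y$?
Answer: $-48 + 27 \sqrt{14} \approx 53.025$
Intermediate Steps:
$h{\left(S \right)} = \sqrt{2} \sqrt{S}$ ($h{\left(S \right)} = \sqrt{S + S} = \sqrt{2 S} = \sqrt{2} \sqrt{S}$)
$-48 + 27 h{\left(q{\left(-1,-1 \right)} \right)} = -48 + 27 \sqrt{2} \sqrt{\left(-5\right) \left(-1\right) - -2} = -48 + 27 \sqrt{2} \sqrt{5 + 2} = -48 + 27 \sqrt{2} \sqrt{7} = -48 + 27 \sqrt{14}$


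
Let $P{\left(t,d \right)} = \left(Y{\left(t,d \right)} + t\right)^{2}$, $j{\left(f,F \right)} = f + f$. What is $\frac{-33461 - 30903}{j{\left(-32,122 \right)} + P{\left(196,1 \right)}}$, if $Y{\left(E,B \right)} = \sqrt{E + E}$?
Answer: $- \frac{77928713}{45026914} + \frac{5519213 \sqrt{2}}{22513457} \approx -1.384$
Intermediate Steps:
$j{\left(f,F \right)} = 2 f$
$Y{\left(E,B \right)} = \sqrt{2} \sqrt{E}$ ($Y{\left(E,B \right)} = \sqrt{2 E} = \sqrt{2} \sqrt{E}$)
$P{\left(t,d \right)} = \left(t + \sqrt{2} \sqrt{t}\right)^{2}$ ($P{\left(t,d \right)} = \left(\sqrt{2} \sqrt{t} + t\right)^{2} = \left(t + \sqrt{2} \sqrt{t}\right)^{2}$)
$\frac{-33461 - 30903}{j{\left(-32,122 \right)} + P{\left(196,1 \right)}} = \frac{-33461 - 30903}{2 \left(-32\right) + \left(196 + \sqrt{2} \sqrt{196}\right)^{2}} = - \frac{64364}{-64 + \left(196 + \sqrt{2} \cdot 14\right)^{2}} = - \frac{64364}{-64 + \left(196 + 14 \sqrt{2}\right)^{2}}$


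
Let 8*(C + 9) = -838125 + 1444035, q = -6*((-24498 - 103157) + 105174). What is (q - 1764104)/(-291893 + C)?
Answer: 6516872/864653 ≈ 7.5370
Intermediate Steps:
q = 134886 (q = -6*(-127655 + 105174) = -6*(-22481) = 134886)
C = 302919/4 (C = -9 + (-838125 + 1444035)/8 = -9 + (⅛)*605910 = -9 + 302955/4 = 302919/4 ≈ 75730.)
(q - 1764104)/(-291893 + C) = (134886 - 1764104)/(-291893 + 302919/4) = -1629218/(-864653/4) = -1629218*(-4/864653) = 6516872/864653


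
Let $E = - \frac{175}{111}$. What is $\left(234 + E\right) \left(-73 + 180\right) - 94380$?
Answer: $- \frac{7715687}{111} \approx -69511.0$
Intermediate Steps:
$E = - \frac{175}{111}$ ($E = \left(-175\right) \frac{1}{111} = - \frac{175}{111} \approx -1.5766$)
$\left(234 + E\right) \left(-73 + 180\right) - 94380 = \left(234 - \frac{175}{111}\right) \left(-73 + 180\right) - 94380 = \frac{25799}{111} \cdot 107 - 94380 = \frac{2760493}{111} - 94380 = - \frac{7715687}{111}$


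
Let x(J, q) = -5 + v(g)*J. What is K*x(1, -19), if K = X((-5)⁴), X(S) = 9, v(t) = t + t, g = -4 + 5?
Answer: -27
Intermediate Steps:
g = 1
v(t) = 2*t
x(J, q) = -5 + 2*J (x(J, q) = -5 + (2*1)*J = -5 + 2*J)
K = 9
K*x(1, -19) = 9*(-5 + 2*1) = 9*(-5 + 2) = 9*(-3) = -27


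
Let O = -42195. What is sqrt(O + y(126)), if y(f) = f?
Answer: I*sqrt(42069) ≈ 205.11*I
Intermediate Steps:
sqrt(O + y(126)) = sqrt(-42195 + 126) = sqrt(-42069) = I*sqrt(42069)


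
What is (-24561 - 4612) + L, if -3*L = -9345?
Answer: -26058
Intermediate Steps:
L = 3115 (L = -⅓*(-9345) = 3115)
(-24561 - 4612) + L = (-24561 - 4612) + 3115 = -29173 + 3115 = -26058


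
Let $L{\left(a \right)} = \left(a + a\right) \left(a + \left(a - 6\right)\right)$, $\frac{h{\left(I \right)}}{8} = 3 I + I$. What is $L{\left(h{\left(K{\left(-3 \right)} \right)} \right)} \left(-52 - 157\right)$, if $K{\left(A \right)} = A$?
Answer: $-7945344$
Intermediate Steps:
$h{\left(I \right)} = 32 I$ ($h{\left(I \right)} = 8 \left(3 I + I\right) = 8 \cdot 4 I = 32 I$)
$L{\left(a \right)} = 2 a \left(-6 + 2 a\right)$ ($L{\left(a \right)} = 2 a \left(a + \left(a - 6\right)\right) = 2 a \left(a + \left(-6 + a\right)\right) = 2 a \left(-6 + 2 a\right)$)
$L{\left(h{\left(K{\left(-3 \right)} \right)} \right)} \left(-52 - 157\right) = 4 \cdot 32 \left(-3\right) \left(-3 + 32 \left(-3\right)\right) \left(-52 - 157\right) = 4 \left(-96\right) \left(-3 - 96\right) \left(-209\right) = 4 \left(-96\right) \left(-99\right) \left(-209\right) = 38016 \left(-209\right) = -7945344$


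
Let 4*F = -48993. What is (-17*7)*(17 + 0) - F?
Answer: 40901/4 ≈ 10225.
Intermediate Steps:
F = -48993/4 (F = (1/4)*(-48993) = -48993/4 ≈ -12248.)
(-17*7)*(17 + 0) - F = (-17*7)*(17 + 0) - 1*(-48993/4) = -119*17 + 48993/4 = -2023 + 48993/4 = 40901/4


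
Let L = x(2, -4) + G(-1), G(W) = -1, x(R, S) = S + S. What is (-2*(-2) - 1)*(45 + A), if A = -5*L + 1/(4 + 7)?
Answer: 2973/11 ≈ 270.27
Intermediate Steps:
x(R, S) = 2*S
L = -9 (L = 2*(-4) - 1 = -8 - 1 = -9)
A = 496/11 (A = -5*(-9) + 1/(4 + 7) = 45 + 1/11 = 496/11 ≈ 45.091)
(-2*(-2) - 1)*(45 + A) = (-2*(-2) - 1)*(45 + 496/11) = (4 - 1)*(991/11) = 3*(991/11) = 2973/11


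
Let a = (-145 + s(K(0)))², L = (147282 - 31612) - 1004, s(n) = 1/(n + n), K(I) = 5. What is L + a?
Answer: 13566201/100 ≈ 1.3566e+5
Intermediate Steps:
s(n) = 1/(2*n)
L = 114666 (L = 115670 - 1004 = 114666)
a = 2099601/100 (a = (-145 + (½)/5)² = (-145 + (½)*(⅕))² = (-145 + ⅒)² = (-1449/10)² = 2099601/100 ≈ 20996.)
L + a = 114666 + 2099601/100 = 13566201/100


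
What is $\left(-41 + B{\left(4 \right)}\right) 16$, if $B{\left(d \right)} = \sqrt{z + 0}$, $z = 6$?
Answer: $-656 + 16 \sqrt{6} \approx -616.81$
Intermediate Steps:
$B{\left(d \right)} = \sqrt{6}$ ($B{\left(d \right)} = \sqrt{6 + 0} = \sqrt{6}$)
$\left(-41 + B{\left(4 \right)}\right) 16 = \left(-41 + \sqrt{6}\right) 16 = -656 + 16 \sqrt{6}$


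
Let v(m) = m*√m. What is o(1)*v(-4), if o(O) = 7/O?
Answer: -56*I ≈ -56.0*I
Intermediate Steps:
v(m) = m^(3/2)
o(1)*v(-4) = (7/1)*(-4)^(3/2) = (7*1)*(-8*I) = 7*(-8*I) = -56*I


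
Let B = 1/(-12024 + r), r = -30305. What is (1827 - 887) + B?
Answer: 39789259/42329 ≈ 940.00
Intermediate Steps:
B = -1/42329 (B = 1/(-12024 - 30305) = 1/(-42329) = -1/42329 ≈ -2.3624e-5)
(1827 - 887) + B = (1827 - 887) - 1/42329 = 940 - 1/42329 = 39789259/42329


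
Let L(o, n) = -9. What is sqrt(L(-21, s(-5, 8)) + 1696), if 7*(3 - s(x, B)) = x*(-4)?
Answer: sqrt(1687) ≈ 41.073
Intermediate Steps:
s(x, B) = 3 + 4*x/7 (s(x, B) = 3 - x*(-4)/7 = 3 - (-4)*x/7 = 3 + 4*x/7)
sqrt(L(-21, s(-5, 8)) + 1696) = sqrt(-9 + 1696) = sqrt(1687)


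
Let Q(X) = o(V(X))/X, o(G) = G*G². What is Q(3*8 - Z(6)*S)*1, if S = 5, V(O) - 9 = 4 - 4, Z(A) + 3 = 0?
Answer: 243/13 ≈ 18.692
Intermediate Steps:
Z(A) = -3 (Z(A) = -3 + 0 = -3)
V(O) = 9 (V(O) = 9 + (4 - 4) = 9 + 0 = 9)
o(G) = G³
Q(X) = 729/X (Q(X) = 9³/X = 729/X)
Q(3*8 - Z(6)*S)*1 = (729/(3*8 - (-3)*5))*1 = (729/(24 - 1*(-15)))*1 = (729/(24 + 15))*1 = (729/39)*1 = (729*(1/39))*1 = (243/13)*1 = 243/13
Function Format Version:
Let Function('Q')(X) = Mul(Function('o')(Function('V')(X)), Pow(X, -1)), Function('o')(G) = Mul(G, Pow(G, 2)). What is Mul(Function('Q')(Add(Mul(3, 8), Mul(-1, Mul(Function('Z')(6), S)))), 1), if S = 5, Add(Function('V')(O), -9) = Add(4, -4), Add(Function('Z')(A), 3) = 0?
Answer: Rational(243, 13) ≈ 18.692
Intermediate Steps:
Function('Z')(A) = -3 (Function('Z')(A) = Add(-3, 0) = -3)
Function('V')(O) = 9 (Function('V')(O) = Add(9, Add(4, -4)) = Add(9, 0) = 9)
Function('o')(G) = Pow(G, 3)
Function('Q')(X) = Mul(729, Pow(X, -1)) (Function('Q')(X) = Mul(Pow(9, 3), Pow(X, -1)) = Mul(729, Pow(X, -1)))
Mul(Function('Q')(Add(Mul(3, 8), Mul(-1, Mul(Function('Z')(6), S)))), 1) = Mul(Mul(729, Pow(Add(Mul(3, 8), Mul(-1, Mul(-3, 5))), -1)), 1) = Mul(Mul(729, Pow(Add(24, Mul(-1, -15)), -1)), 1) = Mul(Mul(729, Pow(Add(24, 15), -1)), 1) = Mul(Mul(729, Pow(39, -1)), 1) = Mul(Mul(729, Rational(1, 39)), 1) = Mul(Rational(243, 13), 1) = Rational(243, 13)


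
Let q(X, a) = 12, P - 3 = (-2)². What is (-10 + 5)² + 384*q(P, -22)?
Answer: 4633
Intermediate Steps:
P = 7 (P = 3 + (-2)² = 3 + 4 = 7)
(-10 + 5)² + 384*q(P, -22) = (-10 + 5)² + 384*12 = (-5)² + 4608 = 25 + 4608 = 4633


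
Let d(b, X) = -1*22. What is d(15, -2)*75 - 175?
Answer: -1825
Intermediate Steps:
d(b, X) = -22
d(15, -2)*75 - 175 = -22*75 - 175 = -1650 - 175 = -1825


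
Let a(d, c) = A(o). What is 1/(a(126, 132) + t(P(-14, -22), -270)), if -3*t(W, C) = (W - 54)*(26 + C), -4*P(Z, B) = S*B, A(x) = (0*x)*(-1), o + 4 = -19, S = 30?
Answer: 1/9028 ≈ 0.00011077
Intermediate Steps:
o = -23 (o = -4 - 19 = -23)
A(x) = 0 (A(x) = 0*(-1) = 0)
P(Z, B) = -15*B/2
a(d, c) = 0
t(W, C) = -(-54 + W)*(26 + C)/3 (t(W, C) = -(W - 54)*(26 + C)/3 = -(-54 + W)*(26 + C)/3)
1/(a(126, 132) + t(P(-14, -22), -270)) = 1/(0 + (468 + 18*(-270) - (-65)*(-22) - ⅓*(-270)*(-15/2*(-22)))) = 1/(0 + (468 - 4860 - 26/3*165 - ⅓*(-270)*165)) = 1/(0 + (468 - 4860 - 1430 + 14850)) = 1/(0 + 9028) = 1/9028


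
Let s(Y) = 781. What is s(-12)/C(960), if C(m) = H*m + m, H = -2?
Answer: -781/960 ≈ -0.81354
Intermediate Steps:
C(m) = -m (C(m) = -2*m + m = -m)
s(-12)/C(960) = 781/((-1*960)) = 781/(-960) = 781*(-1/960) = -781/960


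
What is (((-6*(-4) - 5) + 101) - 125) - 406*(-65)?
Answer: 26385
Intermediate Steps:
(((-6*(-4) - 5) + 101) - 125) - 406*(-65) = (((24 - 5) + 101) - 125) + 26390 = ((19 + 101) - 125) + 26390 = (120 - 125) + 26390 = -5 + 26390 = 26385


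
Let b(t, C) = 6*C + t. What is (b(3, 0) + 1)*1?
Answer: 4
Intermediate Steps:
b(t, C) = t + 6*C
(b(3, 0) + 1)*1 = ((3 + 6*0) + 1)*1 = ((3 + 0) + 1)*1 = (3 + 1)*1 = 4*1 = 4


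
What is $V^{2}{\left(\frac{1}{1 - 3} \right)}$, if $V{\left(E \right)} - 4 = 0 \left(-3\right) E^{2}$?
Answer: $16$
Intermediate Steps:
$V{\left(E \right)} = 4$ ($V{\left(E \right)} = 4 + 0 \left(-3\right) E^{2} = 4 + 0 E^{2} = 4 + 0 = 4$)
$V^{2}{\left(\frac{1}{1 - 3} \right)} = 4^{2} = 16$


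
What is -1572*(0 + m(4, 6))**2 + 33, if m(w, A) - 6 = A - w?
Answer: -100575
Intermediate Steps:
m(w, A) = 6 + A - w (m(w, A) = 6 + (A - w) = 6 + A - w)
-1572*(0 + m(4, 6))**2 + 33 = -1572*(0 + (6 + 6 - 1*4))**2 + 33 = -1572*(0 + (6 + 6 - 4))**2 + 33 = -1572*(0 + 8)**2 + 33 = -1572*8**2 + 33 = -1572*64 + 33 = -100608 + 33 = -100575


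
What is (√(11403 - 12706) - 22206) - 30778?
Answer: -52984 + I*√1303 ≈ -52984.0 + 36.097*I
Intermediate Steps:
(√(11403 - 12706) - 22206) - 30778 = (√(-1303) - 22206) - 30778 = (I*√1303 - 22206) - 30778 = (-22206 + I*√1303) - 30778 = -52984 + I*√1303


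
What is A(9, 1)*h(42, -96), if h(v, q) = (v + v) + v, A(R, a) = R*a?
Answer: 1134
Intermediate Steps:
h(v, q) = 3*v (h(v, q) = 2*v + v = 3*v)
A(9, 1)*h(42, -96) = (9*1)*(3*42) = 9*126 = 1134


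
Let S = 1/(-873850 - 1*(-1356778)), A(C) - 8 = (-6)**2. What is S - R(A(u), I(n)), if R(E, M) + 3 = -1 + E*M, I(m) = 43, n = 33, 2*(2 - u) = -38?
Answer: -911768063/482928 ≈ -1888.0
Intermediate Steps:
u = 21 (u = 2 - 1/2*(-38) = 2 + 19 = 21)
A(C) = 44 (A(C) = 8 + (-6)**2 = 8 + 36 = 44)
R(E, M) = -4 + E*M (R(E, M) = -3 + (-1 + E*M) = -4 + E*M)
S = 1/482928 (S = 1/(-873850 + 1356778) = 1/482928 ≈ 2.0707e-6)
S - R(A(u), I(n)) = 1/482928 - (-4 + 44*43) = 1/482928 - (-4 + 1892) = 1/482928 - 1*1888 = 1/482928 - 1888 = -911768063/482928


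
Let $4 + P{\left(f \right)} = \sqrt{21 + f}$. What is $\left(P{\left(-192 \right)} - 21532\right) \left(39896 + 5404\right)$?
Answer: $-975580800 + 135900 i \sqrt{19} \approx -9.7558 \cdot 10^{8} + 5.9237 \cdot 10^{5} i$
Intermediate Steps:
$P{\left(f \right)} = -4 + \sqrt{21 + f}$
$\left(P{\left(-192 \right)} - 21532\right) \left(39896 + 5404\right) = \left(\left(-4 + \sqrt{21 - 192}\right) - 21532\right) \left(39896 + 5404\right) = \left(\left(-4 + \sqrt{-171}\right) - 21532\right) 45300 = \left(\left(-4 + 3 i \sqrt{19}\right) - 21532\right) 45300 = \left(-21536 + 3 i \sqrt{19}\right) 45300 = -975580800 + 135900 i \sqrt{19}$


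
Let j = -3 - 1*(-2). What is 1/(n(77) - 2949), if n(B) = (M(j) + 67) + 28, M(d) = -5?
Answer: -1/2859 ≈ -0.00034977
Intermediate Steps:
j = -1 (j = -3 + 2 = -1)
n(B) = 90 (n(B) = (-5 + 67) + 28 = 62 + 28 = 90)
1/(n(77) - 2949) = 1/(90 - 2949) = 1/(-2859) = -1/2859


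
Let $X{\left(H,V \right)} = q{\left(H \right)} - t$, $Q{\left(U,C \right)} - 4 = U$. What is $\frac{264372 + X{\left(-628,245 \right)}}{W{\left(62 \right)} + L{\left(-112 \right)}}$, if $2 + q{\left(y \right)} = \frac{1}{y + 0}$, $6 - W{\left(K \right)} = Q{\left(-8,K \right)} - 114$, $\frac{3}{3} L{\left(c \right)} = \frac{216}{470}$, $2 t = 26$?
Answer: $\frac{39013805825}{18367744} \approx 2124.0$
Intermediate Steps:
$t = 13$ ($t = \frac{1}{2} \cdot 26 = 13$)
$Q{\left(U,C \right)} = 4 + U$
$L{\left(c \right)} = \frac{108}{235}$ ($L{\left(c \right)} = \frac{216}{470} = 216 \cdot \frac{1}{470} = \frac{108}{235}$)
$W{\left(K \right)} = 124$ ($W{\left(K \right)} = 6 - \left(\left(4 - 8\right) - 114\right) = 6 - \left(-4 - 114\right) = 6 - -118 = 6 + 118 = 124$)
$q{\left(y \right)} = -2 + \frac{1}{y}$ ($q{\left(y \right)} = -2 + \frac{1}{y + 0} = -2 + \frac{1}{y}$)
$X{\left(H,V \right)} = -15 + \frac{1}{H}$ ($X{\left(H,V \right)} = \left(-2 + \frac{1}{H}\right) - 13 = -15 + \frac{1}{H}$)
$\frac{264372 + X{\left(-628,245 \right)}}{W{\left(62 \right)} + L{\left(-112 \right)}} = \frac{264372 - \left(15 - \frac{1}{-628}\right)}{124 + \frac{108}{235}} = \frac{264372 - \frac{9421}{628}}{\frac{29248}{235}} = \left(264372 - \frac{9421}{628}\right) \frac{235}{29248} = \frac{166016195}{628} \cdot \frac{235}{29248} = \frac{39013805825}{18367744}$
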